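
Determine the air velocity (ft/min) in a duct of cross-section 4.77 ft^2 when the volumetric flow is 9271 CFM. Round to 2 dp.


V = 9271 / 4.77 = 1943.61 ft/min

1943.61 ft/min


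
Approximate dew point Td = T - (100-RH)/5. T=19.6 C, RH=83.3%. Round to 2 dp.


Td = 19.6 - (100-83.3)/5 = 16.26 C

16.26 C


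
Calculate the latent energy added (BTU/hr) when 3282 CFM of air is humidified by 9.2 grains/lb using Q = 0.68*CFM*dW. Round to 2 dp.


Q = 0.68 * 3282 * 9.2 = 20532.19 BTU/hr

20532.19 BTU/hr


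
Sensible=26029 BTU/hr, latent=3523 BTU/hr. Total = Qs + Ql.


Qt = 26029 + 3523 = 29552 BTU/hr

29552 BTU/hr


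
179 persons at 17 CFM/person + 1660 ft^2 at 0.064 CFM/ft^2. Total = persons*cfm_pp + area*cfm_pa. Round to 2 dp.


Total = 179*17 + 1660*0.064 = 3149.24 CFM

3149.24 CFM


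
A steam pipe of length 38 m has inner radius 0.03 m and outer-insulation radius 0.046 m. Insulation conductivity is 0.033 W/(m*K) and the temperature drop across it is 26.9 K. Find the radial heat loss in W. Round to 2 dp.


Q = 2*pi*0.033*38*26.9/ln(0.046/0.03) = 495.85 W

495.85 W


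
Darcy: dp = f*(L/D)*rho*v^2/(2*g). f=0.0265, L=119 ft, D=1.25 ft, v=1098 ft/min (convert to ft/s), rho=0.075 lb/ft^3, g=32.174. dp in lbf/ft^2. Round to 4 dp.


v_fps = 1098/60 = 18.3 ft/s
dp = 0.0265*(119/1.25)*0.075*18.3^2/(2*32.174) = 0.9847 lbf/ft^2

0.9847 lbf/ft^2


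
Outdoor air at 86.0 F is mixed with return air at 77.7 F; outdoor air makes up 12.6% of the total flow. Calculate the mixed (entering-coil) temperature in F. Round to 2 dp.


T_mix = 77.7 + (12.6/100)*(86.0-77.7) = 78.75 F

78.75 F


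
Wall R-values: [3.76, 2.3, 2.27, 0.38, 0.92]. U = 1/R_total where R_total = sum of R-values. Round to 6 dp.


R_total = 3.76 + 2.3 + 2.27 + 0.38 + 0.92 = 9.63
U = 1/9.63 = 0.103842

0.103842


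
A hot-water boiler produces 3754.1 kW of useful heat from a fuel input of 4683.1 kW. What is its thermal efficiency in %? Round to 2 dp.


eta = (3754.1/4683.1)*100 = 80.16 %

80.16 %


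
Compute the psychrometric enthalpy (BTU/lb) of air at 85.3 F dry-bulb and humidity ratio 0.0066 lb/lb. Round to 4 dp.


h = 0.24*85.3 + 0.0066*(1061+0.444*85.3) = 27.7246 BTU/lb

27.7246 BTU/lb


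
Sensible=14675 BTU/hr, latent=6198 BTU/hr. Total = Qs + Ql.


Qt = 14675 + 6198 = 20873 BTU/hr

20873 BTU/hr


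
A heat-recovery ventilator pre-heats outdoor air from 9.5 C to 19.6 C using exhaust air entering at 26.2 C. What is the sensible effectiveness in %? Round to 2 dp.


eff = (19.6-9.5)/(26.2-9.5)*100 = 60.48 %

60.48 %


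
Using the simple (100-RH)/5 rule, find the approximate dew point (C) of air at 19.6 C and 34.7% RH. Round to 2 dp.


Td = 19.6 - (100-34.7)/5 = 6.54 C

6.54 C


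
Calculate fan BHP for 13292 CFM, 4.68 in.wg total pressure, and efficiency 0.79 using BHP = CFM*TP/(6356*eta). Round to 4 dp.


BHP = 13292 * 4.68 / (6356 * 0.79) = 12.3887 hp

12.3887 hp


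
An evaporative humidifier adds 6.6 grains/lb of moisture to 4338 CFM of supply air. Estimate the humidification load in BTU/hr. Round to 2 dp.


Q = 0.68 * 4338 * 6.6 = 19468.94 BTU/hr

19468.94 BTU/hr


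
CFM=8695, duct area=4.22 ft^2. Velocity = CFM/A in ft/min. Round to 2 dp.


V = 8695 / 4.22 = 2060.43 ft/min

2060.43 ft/min


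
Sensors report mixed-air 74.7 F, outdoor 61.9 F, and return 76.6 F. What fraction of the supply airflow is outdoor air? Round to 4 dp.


frac = (74.7 - 76.6) / (61.9 - 76.6) = 0.1293

0.1293


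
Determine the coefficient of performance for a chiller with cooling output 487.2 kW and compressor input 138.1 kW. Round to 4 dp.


COP = 487.2 / 138.1 = 3.5279

3.5279


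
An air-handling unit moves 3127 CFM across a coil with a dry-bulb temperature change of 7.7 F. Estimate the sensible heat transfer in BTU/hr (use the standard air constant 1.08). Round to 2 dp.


Q = 1.08 * 3127 * 7.7 = 26004.13 BTU/hr

26004.13 BTU/hr


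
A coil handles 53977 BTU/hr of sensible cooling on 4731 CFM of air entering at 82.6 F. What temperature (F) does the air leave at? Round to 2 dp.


dT = 53977/(1.08*4731) = 10.5641
T_leave = 82.6 - 10.5641 = 72.04 F

72.04 F


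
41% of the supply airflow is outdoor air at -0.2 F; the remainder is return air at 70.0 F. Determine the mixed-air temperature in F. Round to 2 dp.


T_mix = 0.41*(-0.2) + 0.59*70.0 = 41.22 F

41.22 F


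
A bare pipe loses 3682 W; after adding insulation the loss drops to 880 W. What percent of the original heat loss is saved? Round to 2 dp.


Savings = ((3682-880)/3682)*100 = 76.10 %

76.10 %


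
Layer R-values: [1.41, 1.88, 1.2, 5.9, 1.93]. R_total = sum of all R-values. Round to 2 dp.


R_total = 1.41 + 1.88 + 1.2 + 5.9 + 1.93 = 12.32

12.32


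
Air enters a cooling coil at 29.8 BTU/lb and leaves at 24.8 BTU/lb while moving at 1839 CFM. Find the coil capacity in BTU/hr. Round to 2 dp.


Q = 4.5 * 1839 * (29.8 - 24.8) = 41377.50 BTU/hr

41377.50 BTU/hr


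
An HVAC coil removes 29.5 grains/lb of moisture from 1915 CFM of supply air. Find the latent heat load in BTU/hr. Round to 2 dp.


Q = 0.68 * 1915 * 29.5 = 38414.90 BTU/hr

38414.90 BTU/hr


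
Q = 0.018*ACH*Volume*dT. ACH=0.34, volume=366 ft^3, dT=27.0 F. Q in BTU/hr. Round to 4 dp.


Q = 0.018 * 0.34 * 366 * 27.0 = 60.4778 BTU/hr

60.4778 BTU/hr


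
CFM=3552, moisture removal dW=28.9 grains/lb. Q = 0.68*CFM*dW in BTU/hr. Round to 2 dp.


Q = 0.68 * 3552 * 28.9 = 69803.90 BTU/hr

69803.90 BTU/hr


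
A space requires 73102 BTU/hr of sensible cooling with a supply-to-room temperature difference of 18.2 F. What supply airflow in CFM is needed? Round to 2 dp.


CFM = 73102 / (1.08 * 18.2) = 3719.07

3719.07 CFM


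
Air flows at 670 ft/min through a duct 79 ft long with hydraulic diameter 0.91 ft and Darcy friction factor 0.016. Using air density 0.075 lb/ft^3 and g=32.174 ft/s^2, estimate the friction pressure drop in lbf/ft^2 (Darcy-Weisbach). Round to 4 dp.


v_fps = 670/60 = 11.1667 ft/s
dp = 0.016*(79/0.91)*0.075*11.1667^2/(2*32.174) = 0.2019 lbf/ft^2

0.2019 lbf/ft^2


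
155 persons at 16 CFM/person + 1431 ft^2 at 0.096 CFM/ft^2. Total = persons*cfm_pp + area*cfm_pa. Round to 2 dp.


Total = 155*16 + 1431*0.096 = 2617.38 CFM

2617.38 CFM


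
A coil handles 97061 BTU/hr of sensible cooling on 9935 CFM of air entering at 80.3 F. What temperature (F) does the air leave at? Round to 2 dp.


dT = 97061/(1.08*9935) = 9.0459
T_leave = 80.3 - 9.0459 = 71.25 F

71.25 F


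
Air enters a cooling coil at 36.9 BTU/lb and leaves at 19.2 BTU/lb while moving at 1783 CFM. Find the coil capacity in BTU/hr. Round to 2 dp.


Q = 4.5 * 1783 * (36.9 - 19.2) = 142015.95 BTU/hr

142015.95 BTU/hr


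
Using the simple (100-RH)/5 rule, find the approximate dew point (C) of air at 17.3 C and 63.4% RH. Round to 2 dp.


Td = 17.3 - (100-63.4)/5 = 9.98 C

9.98 C


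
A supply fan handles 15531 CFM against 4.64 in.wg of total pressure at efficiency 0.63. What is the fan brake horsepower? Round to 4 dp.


BHP = 15531 * 4.64 / (6356 * 0.63) = 17.9967 hp

17.9967 hp


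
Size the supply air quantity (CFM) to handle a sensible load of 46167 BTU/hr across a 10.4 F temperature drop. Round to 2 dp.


CFM = 46167 / (1.08 * 10.4) = 4110.31

4110.31 CFM


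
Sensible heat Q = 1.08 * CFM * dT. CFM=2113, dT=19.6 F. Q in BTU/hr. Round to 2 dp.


Q = 1.08 * 2113 * 19.6 = 44727.98 BTU/hr

44727.98 BTU/hr


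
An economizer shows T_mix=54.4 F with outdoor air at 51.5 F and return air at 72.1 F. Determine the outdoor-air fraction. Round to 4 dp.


frac = (54.4 - 72.1) / (51.5 - 72.1) = 0.8592

0.8592


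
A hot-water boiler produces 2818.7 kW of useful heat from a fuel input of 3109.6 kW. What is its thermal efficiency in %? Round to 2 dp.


eta = (2818.7/3109.6)*100 = 90.65 %

90.65 %


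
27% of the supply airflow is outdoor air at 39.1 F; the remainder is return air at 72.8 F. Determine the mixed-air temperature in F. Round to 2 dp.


T_mix = 0.27*39.1 + 0.73*72.8 = 63.70 F

63.70 F


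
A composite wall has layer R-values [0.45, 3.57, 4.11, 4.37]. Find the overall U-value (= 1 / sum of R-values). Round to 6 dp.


R_total = 0.45 + 3.57 + 4.11 + 4.37 = 12.50
U = 1/12.50 = 0.080000

0.080000


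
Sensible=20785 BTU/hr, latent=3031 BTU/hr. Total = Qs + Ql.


Qt = 20785 + 3031 = 23816 BTU/hr

23816 BTU/hr


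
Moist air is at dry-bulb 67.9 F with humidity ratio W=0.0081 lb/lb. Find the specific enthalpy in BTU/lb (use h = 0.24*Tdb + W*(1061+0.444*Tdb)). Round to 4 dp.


h = 0.24*67.9 + 0.0081*(1061+0.444*67.9) = 25.1343 BTU/lb

25.1343 BTU/lb


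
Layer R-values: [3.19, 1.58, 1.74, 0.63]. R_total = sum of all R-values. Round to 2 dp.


R_total = 3.19 + 1.58 + 1.74 + 0.63 = 7.14

7.14


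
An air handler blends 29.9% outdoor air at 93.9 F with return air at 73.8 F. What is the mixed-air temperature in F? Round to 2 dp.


T_mix = 73.8 + (29.9/100)*(93.9-73.8) = 79.81 F

79.81 F


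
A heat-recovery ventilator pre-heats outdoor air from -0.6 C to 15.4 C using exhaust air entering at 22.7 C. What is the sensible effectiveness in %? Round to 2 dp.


eff = (15.4-(-0.6))/(22.7-(-0.6))*100 = 68.67 %

68.67 %


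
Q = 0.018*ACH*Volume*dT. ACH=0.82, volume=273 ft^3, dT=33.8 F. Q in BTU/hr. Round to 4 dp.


Q = 0.018 * 0.82 * 273 * 33.8 = 136.1964 BTU/hr

136.1964 BTU/hr


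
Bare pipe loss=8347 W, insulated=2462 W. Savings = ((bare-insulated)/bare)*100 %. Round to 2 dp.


Savings = ((8347-2462)/8347)*100 = 70.50 %

70.50 %


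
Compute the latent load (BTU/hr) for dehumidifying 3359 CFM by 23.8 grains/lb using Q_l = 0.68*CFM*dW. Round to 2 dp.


Q = 0.68 * 3359 * 23.8 = 54362.06 BTU/hr

54362.06 BTU/hr


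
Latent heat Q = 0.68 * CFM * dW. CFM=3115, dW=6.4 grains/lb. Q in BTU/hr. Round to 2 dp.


Q = 0.68 * 3115 * 6.4 = 13556.48 BTU/hr

13556.48 BTU/hr


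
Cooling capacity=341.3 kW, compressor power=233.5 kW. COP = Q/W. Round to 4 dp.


COP = 341.3 / 233.5 = 1.4617

1.4617


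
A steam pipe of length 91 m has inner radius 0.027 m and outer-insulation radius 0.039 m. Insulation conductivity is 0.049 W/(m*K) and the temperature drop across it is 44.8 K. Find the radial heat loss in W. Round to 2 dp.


Q = 2*pi*0.049*91*44.8/ln(0.039/0.027) = 3413.28 W

3413.28 W


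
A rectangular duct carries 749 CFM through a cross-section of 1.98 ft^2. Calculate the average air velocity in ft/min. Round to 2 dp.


V = 749 / 1.98 = 378.28 ft/min

378.28 ft/min


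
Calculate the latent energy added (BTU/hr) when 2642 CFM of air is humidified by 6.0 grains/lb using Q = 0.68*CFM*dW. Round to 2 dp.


Q = 0.68 * 2642 * 6.0 = 10779.36 BTU/hr

10779.36 BTU/hr


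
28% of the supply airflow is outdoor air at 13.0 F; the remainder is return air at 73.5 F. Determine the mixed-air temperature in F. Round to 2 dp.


T_mix = 0.28*13.0 + 0.72*73.5 = 56.56 F

56.56 F


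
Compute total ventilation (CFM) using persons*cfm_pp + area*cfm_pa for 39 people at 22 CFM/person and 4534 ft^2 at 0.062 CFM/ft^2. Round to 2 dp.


Total = 39*22 + 4534*0.062 = 1139.11 CFM

1139.11 CFM


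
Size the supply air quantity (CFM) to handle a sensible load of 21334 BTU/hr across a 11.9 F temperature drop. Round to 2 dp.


CFM = 21334 / (1.08 * 11.9) = 1659.98

1659.98 CFM


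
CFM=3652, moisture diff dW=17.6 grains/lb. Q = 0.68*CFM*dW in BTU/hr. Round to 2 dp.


Q = 0.68 * 3652 * 17.6 = 43707.14 BTU/hr

43707.14 BTU/hr


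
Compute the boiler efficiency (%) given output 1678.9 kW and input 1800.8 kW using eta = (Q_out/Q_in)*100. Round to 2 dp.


eta = (1678.9/1800.8)*100 = 93.23 %

93.23 %


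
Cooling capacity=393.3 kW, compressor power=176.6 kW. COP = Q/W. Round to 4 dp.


COP = 393.3 / 176.6 = 2.2271

2.2271


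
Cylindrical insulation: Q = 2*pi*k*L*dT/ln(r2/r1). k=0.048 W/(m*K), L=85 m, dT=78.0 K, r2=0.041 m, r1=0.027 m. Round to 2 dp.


Q = 2*pi*0.048*85*78.0/ln(0.041/0.027) = 4786.67 W

4786.67 W


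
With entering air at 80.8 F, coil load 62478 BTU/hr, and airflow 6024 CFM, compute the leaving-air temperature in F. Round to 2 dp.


dT = 62478/(1.08*6024) = 9.6033
T_leave = 80.8 - 9.6033 = 71.20 F

71.20 F


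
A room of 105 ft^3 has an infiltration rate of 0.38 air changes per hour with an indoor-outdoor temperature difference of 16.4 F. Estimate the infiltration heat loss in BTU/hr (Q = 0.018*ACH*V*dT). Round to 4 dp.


Q = 0.018 * 0.38 * 105 * 16.4 = 11.7785 BTU/hr

11.7785 BTU/hr


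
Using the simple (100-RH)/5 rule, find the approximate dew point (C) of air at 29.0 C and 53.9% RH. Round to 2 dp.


Td = 29.0 - (100-53.9)/5 = 19.78 C

19.78 C


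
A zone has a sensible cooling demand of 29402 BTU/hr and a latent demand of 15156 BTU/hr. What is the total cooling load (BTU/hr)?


Qt = 29402 + 15156 = 44558 BTU/hr

44558 BTU/hr


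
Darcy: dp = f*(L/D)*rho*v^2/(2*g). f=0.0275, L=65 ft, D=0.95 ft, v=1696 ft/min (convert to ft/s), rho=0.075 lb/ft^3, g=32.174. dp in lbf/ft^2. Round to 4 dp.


v_fps = 1696/60 = 28.2667 ft/s
dp = 0.0275*(65/0.95)*0.075*28.2667^2/(2*32.174) = 1.7523 lbf/ft^2

1.7523 lbf/ft^2


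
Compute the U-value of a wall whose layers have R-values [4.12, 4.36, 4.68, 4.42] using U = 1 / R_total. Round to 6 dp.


R_total = 4.12 + 4.36 + 4.68 + 4.42 = 17.58
U = 1/17.58 = 0.056883

0.056883


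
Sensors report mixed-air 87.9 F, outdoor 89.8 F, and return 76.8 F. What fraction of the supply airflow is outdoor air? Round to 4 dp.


frac = (87.9 - 76.8) / (89.8 - 76.8) = 0.8538

0.8538


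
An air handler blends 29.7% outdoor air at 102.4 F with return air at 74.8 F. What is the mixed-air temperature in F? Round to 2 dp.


T_mix = 74.8 + (29.7/100)*(102.4-74.8) = 83.00 F

83.00 F


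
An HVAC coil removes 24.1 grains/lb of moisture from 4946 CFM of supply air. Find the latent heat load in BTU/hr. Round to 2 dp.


Q = 0.68 * 4946 * 24.1 = 81055.05 BTU/hr

81055.05 BTU/hr


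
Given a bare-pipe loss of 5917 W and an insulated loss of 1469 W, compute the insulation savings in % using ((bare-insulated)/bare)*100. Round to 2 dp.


Savings = ((5917-1469)/5917)*100 = 75.17 %

75.17 %


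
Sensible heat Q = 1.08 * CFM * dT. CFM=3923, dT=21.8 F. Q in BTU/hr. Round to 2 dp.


Q = 1.08 * 3923 * 21.8 = 92363.11 BTU/hr

92363.11 BTU/hr


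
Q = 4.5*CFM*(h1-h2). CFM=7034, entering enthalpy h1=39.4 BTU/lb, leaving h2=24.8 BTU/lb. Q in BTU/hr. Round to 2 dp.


Q = 4.5 * 7034 * (39.4 - 24.8) = 462133.80 BTU/hr

462133.80 BTU/hr


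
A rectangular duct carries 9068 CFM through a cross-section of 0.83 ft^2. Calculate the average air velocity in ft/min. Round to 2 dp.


V = 9068 / 0.83 = 10925.30 ft/min

10925.30 ft/min


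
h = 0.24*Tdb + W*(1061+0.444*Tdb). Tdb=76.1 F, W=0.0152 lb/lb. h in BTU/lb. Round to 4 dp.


h = 0.24*76.1 + 0.0152*(1061+0.444*76.1) = 34.9048 BTU/lb

34.9048 BTU/lb


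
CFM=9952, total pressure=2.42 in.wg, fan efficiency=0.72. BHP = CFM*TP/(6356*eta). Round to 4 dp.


BHP = 9952 * 2.42 / (6356 * 0.72) = 5.2627 hp

5.2627 hp


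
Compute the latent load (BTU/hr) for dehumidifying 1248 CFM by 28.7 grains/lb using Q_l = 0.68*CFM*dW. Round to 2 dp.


Q = 0.68 * 1248 * 28.7 = 24355.97 BTU/hr

24355.97 BTU/hr


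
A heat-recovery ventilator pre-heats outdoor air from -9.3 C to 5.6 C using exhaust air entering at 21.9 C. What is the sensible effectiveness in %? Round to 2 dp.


eff = (5.6-(-9.3))/(21.9-(-9.3))*100 = 47.76 %

47.76 %


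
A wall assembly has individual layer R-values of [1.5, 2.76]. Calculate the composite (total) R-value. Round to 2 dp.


R_total = 1.5 + 2.76 = 4.26

4.26


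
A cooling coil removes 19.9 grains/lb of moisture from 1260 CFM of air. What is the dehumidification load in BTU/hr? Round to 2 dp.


Q = 0.68 * 1260 * 19.9 = 17050.32 BTU/hr

17050.32 BTU/hr


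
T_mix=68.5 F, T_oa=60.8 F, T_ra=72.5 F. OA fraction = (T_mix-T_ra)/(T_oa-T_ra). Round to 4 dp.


frac = (68.5 - 72.5) / (60.8 - 72.5) = 0.3419

0.3419


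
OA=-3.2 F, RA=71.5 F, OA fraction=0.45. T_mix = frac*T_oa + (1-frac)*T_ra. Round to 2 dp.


T_mix = 0.45*(-3.2) + 0.55*71.5 = 37.89 F

37.89 F


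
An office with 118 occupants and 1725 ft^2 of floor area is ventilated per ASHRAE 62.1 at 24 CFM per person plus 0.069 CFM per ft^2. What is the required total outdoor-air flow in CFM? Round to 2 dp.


Total = 118*24 + 1725*0.069 = 2951.03 CFM

2951.03 CFM


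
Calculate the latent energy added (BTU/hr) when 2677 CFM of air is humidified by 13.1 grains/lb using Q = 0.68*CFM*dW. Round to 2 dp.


Q = 0.68 * 2677 * 13.1 = 23846.72 BTU/hr

23846.72 BTU/hr


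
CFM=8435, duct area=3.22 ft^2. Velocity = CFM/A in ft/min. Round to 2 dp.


V = 8435 / 3.22 = 2619.57 ft/min

2619.57 ft/min


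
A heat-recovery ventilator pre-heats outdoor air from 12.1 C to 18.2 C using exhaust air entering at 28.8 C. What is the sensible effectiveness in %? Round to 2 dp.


eff = (18.2-12.1)/(28.8-12.1)*100 = 36.53 %

36.53 %


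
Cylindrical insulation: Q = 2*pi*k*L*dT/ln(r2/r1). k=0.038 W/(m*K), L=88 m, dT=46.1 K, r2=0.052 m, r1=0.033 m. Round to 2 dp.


Q = 2*pi*0.038*88*46.1/ln(0.052/0.033) = 2130.04 W

2130.04 W


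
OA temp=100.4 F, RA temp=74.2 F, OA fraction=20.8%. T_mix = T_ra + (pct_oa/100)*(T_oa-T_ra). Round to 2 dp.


T_mix = 74.2 + (20.8/100)*(100.4-74.2) = 79.65 F

79.65 F


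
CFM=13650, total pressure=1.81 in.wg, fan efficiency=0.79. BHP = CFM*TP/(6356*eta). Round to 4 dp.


BHP = 13650 * 1.81 / (6356 * 0.79) = 4.9204 hp

4.9204 hp


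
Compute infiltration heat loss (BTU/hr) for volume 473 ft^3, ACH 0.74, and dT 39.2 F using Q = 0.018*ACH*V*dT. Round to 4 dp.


Q = 0.018 * 0.74 * 473 * 39.2 = 246.9741 BTU/hr

246.9741 BTU/hr


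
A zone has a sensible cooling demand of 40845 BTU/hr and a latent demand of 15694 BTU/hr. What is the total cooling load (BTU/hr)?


Qt = 40845 + 15694 = 56539 BTU/hr

56539 BTU/hr


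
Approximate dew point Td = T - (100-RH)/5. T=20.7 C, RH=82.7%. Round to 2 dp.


Td = 20.7 - (100-82.7)/5 = 17.24 C

17.24 C


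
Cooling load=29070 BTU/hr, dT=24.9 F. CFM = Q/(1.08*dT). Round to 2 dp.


CFM = 29070 / (1.08 * 24.9) = 1080.99

1080.99 CFM


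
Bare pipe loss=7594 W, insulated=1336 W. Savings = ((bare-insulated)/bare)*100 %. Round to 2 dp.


Savings = ((7594-1336)/7594)*100 = 82.41 %

82.41 %


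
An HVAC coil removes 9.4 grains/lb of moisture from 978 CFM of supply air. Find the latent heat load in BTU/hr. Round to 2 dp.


Q = 0.68 * 978 * 9.4 = 6251.38 BTU/hr

6251.38 BTU/hr


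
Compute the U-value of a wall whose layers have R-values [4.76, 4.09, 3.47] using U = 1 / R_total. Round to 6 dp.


R_total = 4.76 + 4.09 + 3.47 = 12.32
U = 1/12.32 = 0.081169

0.081169


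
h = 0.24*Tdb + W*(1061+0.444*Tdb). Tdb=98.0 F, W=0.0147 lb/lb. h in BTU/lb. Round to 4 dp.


h = 0.24*98.0 + 0.0147*(1061+0.444*98.0) = 39.7563 BTU/lb

39.7563 BTU/lb


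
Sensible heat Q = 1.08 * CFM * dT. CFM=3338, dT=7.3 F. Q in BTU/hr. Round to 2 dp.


Q = 1.08 * 3338 * 7.3 = 26316.79 BTU/hr

26316.79 BTU/hr


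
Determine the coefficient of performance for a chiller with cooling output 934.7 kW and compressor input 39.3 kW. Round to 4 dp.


COP = 934.7 / 39.3 = 23.7837

23.7837


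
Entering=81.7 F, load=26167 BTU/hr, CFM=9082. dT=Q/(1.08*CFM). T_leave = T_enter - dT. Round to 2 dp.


dT = 26167/(1.08*9082) = 2.6678
T_leave = 81.7 - 2.6678 = 79.03 F

79.03 F


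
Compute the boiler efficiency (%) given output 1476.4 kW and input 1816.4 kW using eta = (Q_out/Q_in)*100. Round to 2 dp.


eta = (1476.4/1816.4)*100 = 81.28 %

81.28 %


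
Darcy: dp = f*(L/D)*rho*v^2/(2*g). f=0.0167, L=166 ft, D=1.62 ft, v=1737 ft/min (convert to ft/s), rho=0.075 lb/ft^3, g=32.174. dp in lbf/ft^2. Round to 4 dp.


v_fps = 1737/60 = 28.95 ft/s
dp = 0.0167*(166/1.62)*0.075*28.95^2/(2*32.174) = 1.6716 lbf/ft^2

1.6716 lbf/ft^2


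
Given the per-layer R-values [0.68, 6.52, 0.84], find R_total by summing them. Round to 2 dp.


R_total = 0.68 + 6.52 + 0.84 = 8.04

8.04


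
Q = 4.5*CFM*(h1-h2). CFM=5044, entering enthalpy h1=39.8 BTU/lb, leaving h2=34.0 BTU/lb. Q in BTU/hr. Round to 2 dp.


Q = 4.5 * 5044 * (39.8 - 34.0) = 131648.40 BTU/hr

131648.40 BTU/hr


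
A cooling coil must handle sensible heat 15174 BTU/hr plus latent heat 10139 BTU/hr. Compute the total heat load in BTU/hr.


Qt = 15174 + 10139 = 25313 BTU/hr

25313 BTU/hr


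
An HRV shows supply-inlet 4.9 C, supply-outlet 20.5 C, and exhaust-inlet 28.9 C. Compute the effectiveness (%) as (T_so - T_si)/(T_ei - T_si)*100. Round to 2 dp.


eff = (20.5-4.9)/(28.9-4.9)*100 = 65.00 %

65.00 %


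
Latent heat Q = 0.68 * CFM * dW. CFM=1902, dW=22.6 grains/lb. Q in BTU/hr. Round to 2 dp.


Q = 0.68 * 1902 * 22.6 = 29229.94 BTU/hr

29229.94 BTU/hr


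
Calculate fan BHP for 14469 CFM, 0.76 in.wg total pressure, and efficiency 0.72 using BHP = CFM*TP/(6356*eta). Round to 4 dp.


BHP = 14469 * 0.76 / (6356 * 0.72) = 2.4029 hp

2.4029 hp


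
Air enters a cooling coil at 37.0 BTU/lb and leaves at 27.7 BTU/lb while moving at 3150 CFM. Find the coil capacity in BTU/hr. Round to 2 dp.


Q = 4.5 * 3150 * (37.0 - 27.7) = 131827.50 BTU/hr

131827.50 BTU/hr


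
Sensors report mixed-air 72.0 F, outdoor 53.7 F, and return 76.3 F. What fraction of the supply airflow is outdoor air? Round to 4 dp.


frac = (72.0 - 76.3) / (53.7 - 76.3) = 0.1903

0.1903


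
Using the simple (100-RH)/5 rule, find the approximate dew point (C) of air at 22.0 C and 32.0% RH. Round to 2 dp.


Td = 22.0 - (100-32.0)/5 = 8.40 C

8.40 C


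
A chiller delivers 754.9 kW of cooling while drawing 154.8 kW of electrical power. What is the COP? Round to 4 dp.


COP = 754.9 / 154.8 = 4.8766

4.8766


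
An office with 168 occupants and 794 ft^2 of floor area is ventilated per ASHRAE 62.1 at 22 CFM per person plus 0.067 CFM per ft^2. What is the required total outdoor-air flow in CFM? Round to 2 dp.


Total = 168*22 + 794*0.067 = 3749.20 CFM

3749.20 CFM


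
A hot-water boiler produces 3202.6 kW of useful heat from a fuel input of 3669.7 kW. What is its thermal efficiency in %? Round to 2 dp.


eta = (3202.6/3669.7)*100 = 87.27 %

87.27 %


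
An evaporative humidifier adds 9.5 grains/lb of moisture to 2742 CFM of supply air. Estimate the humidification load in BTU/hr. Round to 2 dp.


Q = 0.68 * 2742 * 9.5 = 17713.32 BTU/hr

17713.32 BTU/hr


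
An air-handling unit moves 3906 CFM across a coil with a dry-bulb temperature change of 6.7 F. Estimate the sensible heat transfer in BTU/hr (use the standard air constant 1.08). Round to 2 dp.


Q = 1.08 * 3906 * 6.7 = 28263.82 BTU/hr

28263.82 BTU/hr


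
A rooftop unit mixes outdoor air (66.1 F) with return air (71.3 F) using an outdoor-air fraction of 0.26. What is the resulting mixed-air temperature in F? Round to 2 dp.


T_mix = 0.26*66.1 + 0.74*71.3 = 69.95 F

69.95 F


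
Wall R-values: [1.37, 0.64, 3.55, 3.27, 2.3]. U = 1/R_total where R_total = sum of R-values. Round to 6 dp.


R_total = 1.37 + 0.64 + 3.55 + 3.27 + 2.3 = 11.13
U = 1/11.13 = 0.089847

0.089847


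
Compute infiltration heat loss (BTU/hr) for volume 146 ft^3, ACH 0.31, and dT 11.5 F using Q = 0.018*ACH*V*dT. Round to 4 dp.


Q = 0.018 * 0.31 * 146 * 11.5 = 9.3688 BTU/hr

9.3688 BTU/hr


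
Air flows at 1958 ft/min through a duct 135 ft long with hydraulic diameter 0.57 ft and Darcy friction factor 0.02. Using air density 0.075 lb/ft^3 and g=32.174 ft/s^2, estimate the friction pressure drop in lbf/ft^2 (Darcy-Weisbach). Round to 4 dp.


v_fps = 1958/60 = 32.6333 ft/s
dp = 0.02*(135/0.57)*0.075*32.6333^2/(2*32.174) = 5.8795 lbf/ft^2

5.8795 lbf/ft^2


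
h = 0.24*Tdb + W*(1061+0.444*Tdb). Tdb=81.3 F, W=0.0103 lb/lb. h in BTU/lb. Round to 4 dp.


h = 0.24*81.3 + 0.0103*(1061+0.444*81.3) = 30.8121 BTU/lb

30.8121 BTU/lb


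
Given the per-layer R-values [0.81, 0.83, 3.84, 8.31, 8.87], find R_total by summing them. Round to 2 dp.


R_total = 0.81 + 0.83 + 3.84 + 8.31 + 8.87 = 22.66

22.66


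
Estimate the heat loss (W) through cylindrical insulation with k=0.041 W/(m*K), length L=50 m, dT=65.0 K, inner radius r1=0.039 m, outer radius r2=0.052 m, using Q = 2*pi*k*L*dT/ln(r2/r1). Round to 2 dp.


Q = 2*pi*0.041*50*65.0/ln(0.052/0.039) = 2910.28 W

2910.28 W


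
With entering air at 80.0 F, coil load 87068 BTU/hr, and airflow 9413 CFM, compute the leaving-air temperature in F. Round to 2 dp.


dT = 87068/(1.08*9413) = 8.5646
T_leave = 80.0 - 8.5646 = 71.44 F

71.44 F


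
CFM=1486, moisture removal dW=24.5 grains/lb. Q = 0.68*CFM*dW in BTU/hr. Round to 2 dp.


Q = 0.68 * 1486 * 24.5 = 24756.76 BTU/hr

24756.76 BTU/hr


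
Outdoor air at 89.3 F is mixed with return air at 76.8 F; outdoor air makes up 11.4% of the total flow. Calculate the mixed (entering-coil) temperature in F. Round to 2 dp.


T_mix = 76.8 + (11.4/100)*(89.3-76.8) = 78.23 F

78.23 F


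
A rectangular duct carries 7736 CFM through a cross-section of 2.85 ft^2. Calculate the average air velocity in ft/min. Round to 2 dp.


V = 7736 / 2.85 = 2714.39 ft/min

2714.39 ft/min


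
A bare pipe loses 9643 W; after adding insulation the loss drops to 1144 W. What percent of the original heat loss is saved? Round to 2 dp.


Savings = ((9643-1144)/9643)*100 = 88.14 %

88.14 %


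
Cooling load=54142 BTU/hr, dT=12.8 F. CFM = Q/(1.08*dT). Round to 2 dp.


CFM = 54142 / (1.08 * 12.8) = 3916.52

3916.52 CFM


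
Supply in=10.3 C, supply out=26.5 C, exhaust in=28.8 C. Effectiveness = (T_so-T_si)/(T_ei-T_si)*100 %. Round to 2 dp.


eff = (26.5-10.3)/(28.8-10.3)*100 = 87.57 %

87.57 %


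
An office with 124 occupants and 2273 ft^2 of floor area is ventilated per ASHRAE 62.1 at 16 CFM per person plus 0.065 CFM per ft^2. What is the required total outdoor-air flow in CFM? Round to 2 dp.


Total = 124*16 + 2273*0.065 = 2131.75 CFM

2131.75 CFM


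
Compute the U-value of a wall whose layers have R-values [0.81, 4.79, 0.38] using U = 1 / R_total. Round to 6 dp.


R_total = 0.81 + 4.79 + 0.38 = 5.98
U = 1/5.98 = 0.167224

0.167224


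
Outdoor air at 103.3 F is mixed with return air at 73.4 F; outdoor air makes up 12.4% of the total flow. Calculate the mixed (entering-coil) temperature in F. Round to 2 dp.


T_mix = 73.4 + (12.4/100)*(103.3-73.4) = 77.11 F

77.11 F


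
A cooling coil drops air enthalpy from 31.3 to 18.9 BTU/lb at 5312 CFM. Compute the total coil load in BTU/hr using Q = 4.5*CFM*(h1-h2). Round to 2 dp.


Q = 4.5 * 5312 * (31.3 - 18.9) = 296409.60 BTU/hr

296409.60 BTU/hr


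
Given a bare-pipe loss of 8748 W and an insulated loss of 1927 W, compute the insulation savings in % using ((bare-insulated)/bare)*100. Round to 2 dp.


Savings = ((8748-1927)/8748)*100 = 77.97 %

77.97 %


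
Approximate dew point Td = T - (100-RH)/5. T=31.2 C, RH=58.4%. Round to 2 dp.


Td = 31.2 - (100-58.4)/5 = 22.88 C

22.88 C


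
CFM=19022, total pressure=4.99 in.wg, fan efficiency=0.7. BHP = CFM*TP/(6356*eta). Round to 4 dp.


BHP = 19022 * 4.99 / (6356 * 0.7) = 21.3341 hp

21.3341 hp


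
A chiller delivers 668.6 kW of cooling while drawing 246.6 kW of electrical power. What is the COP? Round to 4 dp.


COP = 668.6 / 246.6 = 2.7113

2.7113


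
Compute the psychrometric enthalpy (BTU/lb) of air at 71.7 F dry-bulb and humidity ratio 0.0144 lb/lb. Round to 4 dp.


h = 0.24*71.7 + 0.0144*(1061+0.444*71.7) = 32.9448 BTU/lb

32.9448 BTU/lb


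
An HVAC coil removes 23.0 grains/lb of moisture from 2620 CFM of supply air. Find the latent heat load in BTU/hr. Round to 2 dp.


Q = 0.68 * 2620 * 23.0 = 40976.80 BTU/hr

40976.80 BTU/hr


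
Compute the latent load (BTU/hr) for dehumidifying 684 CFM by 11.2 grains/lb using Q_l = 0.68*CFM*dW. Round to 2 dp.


Q = 0.68 * 684 * 11.2 = 5209.34 BTU/hr

5209.34 BTU/hr


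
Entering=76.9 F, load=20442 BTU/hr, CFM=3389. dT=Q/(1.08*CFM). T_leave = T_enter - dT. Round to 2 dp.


dT = 20442/(1.08*3389) = 5.5851
T_leave = 76.9 - 5.5851 = 71.31 F

71.31 F


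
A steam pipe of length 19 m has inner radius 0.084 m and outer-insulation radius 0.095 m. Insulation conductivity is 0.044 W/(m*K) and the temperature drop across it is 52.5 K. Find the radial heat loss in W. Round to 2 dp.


Q = 2*pi*0.044*19*52.5/ln(0.095/0.084) = 2240.93 W

2240.93 W


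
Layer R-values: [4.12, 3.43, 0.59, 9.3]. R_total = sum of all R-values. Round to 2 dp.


R_total = 4.12 + 3.43 + 0.59 + 9.3 = 17.44

17.44


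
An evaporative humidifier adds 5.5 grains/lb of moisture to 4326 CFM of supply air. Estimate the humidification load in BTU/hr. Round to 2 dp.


Q = 0.68 * 4326 * 5.5 = 16179.24 BTU/hr

16179.24 BTU/hr


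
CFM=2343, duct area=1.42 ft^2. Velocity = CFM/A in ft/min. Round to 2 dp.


V = 2343 / 1.42 = 1650.00 ft/min

1650.00 ft/min


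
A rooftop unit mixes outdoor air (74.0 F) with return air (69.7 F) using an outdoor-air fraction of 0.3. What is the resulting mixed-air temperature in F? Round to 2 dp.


T_mix = 0.3*74.0 + 0.7*69.7 = 70.99 F

70.99 F


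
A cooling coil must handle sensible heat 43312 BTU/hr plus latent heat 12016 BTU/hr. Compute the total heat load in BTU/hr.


Qt = 43312 + 12016 = 55328 BTU/hr

55328 BTU/hr


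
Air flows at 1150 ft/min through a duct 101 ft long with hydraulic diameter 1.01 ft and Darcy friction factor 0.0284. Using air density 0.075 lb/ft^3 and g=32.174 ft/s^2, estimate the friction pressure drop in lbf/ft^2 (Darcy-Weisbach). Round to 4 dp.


v_fps = 1150/60 = 19.1667 ft/s
dp = 0.0284*(101/1.01)*0.075*19.1667^2/(2*32.174) = 1.2160 lbf/ft^2

1.2160 lbf/ft^2


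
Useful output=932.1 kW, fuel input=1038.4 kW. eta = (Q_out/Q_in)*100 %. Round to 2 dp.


eta = (932.1/1038.4)*100 = 89.76 %

89.76 %


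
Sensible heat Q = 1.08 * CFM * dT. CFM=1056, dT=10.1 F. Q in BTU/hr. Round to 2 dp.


Q = 1.08 * 1056 * 10.1 = 11518.85 BTU/hr

11518.85 BTU/hr


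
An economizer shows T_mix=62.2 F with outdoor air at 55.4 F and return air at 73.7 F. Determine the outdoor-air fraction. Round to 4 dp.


frac = (62.2 - 73.7) / (55.4 - 73.7) = 0.6284

0.6284


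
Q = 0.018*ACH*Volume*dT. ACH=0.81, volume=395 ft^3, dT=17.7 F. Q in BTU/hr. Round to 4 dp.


Q = 0.018 * 0.81 * 395 * 17.7 = 101.9361 BTU/hr

101.9361 BTU/hr


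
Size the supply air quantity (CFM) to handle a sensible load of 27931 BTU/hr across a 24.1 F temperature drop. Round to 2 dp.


CFM = 27931 / (1.08 * 24.1) = 1073.11

1073.11 CFM


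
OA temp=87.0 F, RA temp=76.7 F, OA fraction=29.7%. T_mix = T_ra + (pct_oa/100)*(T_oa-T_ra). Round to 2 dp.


T_mix = 76.7 + (29.7/100)*(87.0-76.7) = 79.76 F

79.76 F


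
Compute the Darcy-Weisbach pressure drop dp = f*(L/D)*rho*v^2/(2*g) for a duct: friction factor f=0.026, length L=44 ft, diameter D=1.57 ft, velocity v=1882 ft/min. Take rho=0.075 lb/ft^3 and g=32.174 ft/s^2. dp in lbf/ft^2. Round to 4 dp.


v_fps = 1882/60 = 31.3667 ft/s
dp = 0.026*(44/1.57)*0.075*31.3667^2/(2*32.174) = 0.8356 lbf/ft^2

0.8356 lbf/ft^2


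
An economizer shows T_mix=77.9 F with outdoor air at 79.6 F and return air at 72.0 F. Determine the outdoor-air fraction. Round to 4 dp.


frac = (77.9 - 72.0) / (79.6 - 72.0) = 0.7763

0.7763


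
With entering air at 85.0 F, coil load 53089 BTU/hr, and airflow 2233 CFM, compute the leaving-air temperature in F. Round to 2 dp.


dT = 53089/(1.08*2233) = 22.0137
T_leave = 85.0 - 22.0137 = 62.99 F

62.99 F


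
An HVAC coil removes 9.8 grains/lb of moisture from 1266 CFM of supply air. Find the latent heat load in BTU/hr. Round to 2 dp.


Q = 0.68 * 1266 * 9.8 = 8436.62 BTU/hr

8436.62 BTU/hr


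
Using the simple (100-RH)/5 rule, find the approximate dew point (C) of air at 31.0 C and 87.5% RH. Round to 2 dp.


Td = 31.0 - (100-87.5)/5 = 28.50 C

28.50 C


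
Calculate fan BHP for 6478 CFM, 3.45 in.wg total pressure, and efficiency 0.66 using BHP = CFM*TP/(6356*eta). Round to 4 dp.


BHP = 6478 * 3.45 / (6356 * 0.66) = 5.3276 hp

5.3276 hp


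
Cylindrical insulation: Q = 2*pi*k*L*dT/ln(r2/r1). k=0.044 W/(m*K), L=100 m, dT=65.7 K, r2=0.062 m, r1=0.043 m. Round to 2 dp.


Q = 2*pi*0.044*100*65.7/ln(0.062/0.043) = 4963.58 W

4963.58 W


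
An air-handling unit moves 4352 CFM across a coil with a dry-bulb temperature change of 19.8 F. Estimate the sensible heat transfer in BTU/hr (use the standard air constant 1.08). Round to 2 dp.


Q = 1.08 * 4352 * 19.8 = 93063.17 BTU/hr

93063.17 BTU/hr


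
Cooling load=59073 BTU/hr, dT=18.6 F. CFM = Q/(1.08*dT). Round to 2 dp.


CFM = 59073 / (1.08 * 18.6) = 2940.71

2940.71 CFM


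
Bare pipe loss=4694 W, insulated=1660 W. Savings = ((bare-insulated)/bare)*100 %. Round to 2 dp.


Savings = ((4694-1660)/4694)*100 = 64.64 %

64.64 %


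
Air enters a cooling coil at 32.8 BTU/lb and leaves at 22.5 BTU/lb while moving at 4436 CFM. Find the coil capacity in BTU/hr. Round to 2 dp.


Q = 4.5 * 4436 * (32.8 - 22.5) = 205608.60 BTU/hr

205608.60 BTU/hr


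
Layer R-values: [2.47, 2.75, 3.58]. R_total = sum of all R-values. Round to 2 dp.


R_total = 2.47 + 2.75 + 3.58 = 8.80

8.80


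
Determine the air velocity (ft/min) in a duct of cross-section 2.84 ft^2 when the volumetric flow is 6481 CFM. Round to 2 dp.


V = 6481 / 2.84 = 2282.04 ft/min

2282.04 ft/min


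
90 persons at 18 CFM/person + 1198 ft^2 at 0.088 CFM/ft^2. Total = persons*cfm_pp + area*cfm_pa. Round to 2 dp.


Total = 90*18 + 1198*0.088 = 1725.42 CFM

1725.42 CFM


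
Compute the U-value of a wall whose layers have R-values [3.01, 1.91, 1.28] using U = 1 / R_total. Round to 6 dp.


R_total = 3.01 + 1.91 + 1.28 = 6.20
U = 1/6.20 = 0.161290

0.161290


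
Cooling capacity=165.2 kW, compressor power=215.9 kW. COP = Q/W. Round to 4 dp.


COP = 165.2 / 215.9 = 0.7652

0.7652


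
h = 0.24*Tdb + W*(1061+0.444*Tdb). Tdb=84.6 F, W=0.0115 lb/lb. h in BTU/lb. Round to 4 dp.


h = 0.24*84.6 + 0.0115*(1061+0.444*84.6) = 32.9375 BTU/lb

32.9375 BTU/lb


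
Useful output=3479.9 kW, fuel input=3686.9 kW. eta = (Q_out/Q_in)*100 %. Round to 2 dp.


eta = (3479.9/3686.9)*100 = 94.39 %

94.39 %


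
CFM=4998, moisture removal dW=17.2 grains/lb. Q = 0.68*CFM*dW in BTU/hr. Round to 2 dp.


Q = 0.68 * 4998 * 17.2 = 58456.61 BTU/hr

58456.61 BTU/hr


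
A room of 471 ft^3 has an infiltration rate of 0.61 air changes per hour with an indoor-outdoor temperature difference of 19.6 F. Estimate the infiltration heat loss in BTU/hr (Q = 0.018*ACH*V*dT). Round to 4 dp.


Q = 0.018 * 0.61 * 471 * 19.6 = 101.3630 BTU/hr

101.3630 BTU/hr


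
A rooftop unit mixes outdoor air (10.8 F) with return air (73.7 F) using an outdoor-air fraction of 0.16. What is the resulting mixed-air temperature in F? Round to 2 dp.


T_mix = 0.16*10.8 + 0.84*73.7 = 63.64 F

63.64 F


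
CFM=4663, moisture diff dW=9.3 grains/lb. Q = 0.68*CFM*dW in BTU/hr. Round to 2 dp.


Q = 0.68 * 4663 * 9.3 = 29488.81 BTU/hr

29488.81 BTU/hr


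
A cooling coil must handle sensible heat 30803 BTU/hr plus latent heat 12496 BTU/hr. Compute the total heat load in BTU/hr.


Qt = 30803 + 12496 = 43299 BTU/hr

43299 BTU/hr


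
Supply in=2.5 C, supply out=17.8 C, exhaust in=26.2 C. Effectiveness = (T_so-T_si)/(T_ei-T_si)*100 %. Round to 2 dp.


eff = (17.8-2.5)/(26.2-2.5)*100 = 64.56 %

64.56 %


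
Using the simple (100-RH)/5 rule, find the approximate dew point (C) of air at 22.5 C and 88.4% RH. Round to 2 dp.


Td = 22.5 - (100-88.4)/5 = 20.18 C

20.18 C


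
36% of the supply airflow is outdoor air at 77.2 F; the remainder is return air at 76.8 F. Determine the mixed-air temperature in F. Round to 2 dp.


T_mix = 0.36*77.2 + 0.64*76.8 = 76.94 F

76.94 F


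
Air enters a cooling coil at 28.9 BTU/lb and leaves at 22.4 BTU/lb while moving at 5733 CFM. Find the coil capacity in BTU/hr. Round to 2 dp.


Q = 4.5 * 5733 * (28.9 - 22.4) = 167690.25 BTU/hr

167690.25 BTU/hr


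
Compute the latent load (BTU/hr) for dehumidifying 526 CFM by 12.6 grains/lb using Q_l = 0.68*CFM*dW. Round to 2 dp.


Q = 0.68 * 526 * 12.6 = 4506.77 BTU/hr

4506.77 BTU/hr


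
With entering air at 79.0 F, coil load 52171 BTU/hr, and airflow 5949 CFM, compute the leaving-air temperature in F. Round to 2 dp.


dT = 52171/(1.08*5949) = 8.1201
T_leave = 79.0 - 8.1201 = 70.88 F

70.88 F


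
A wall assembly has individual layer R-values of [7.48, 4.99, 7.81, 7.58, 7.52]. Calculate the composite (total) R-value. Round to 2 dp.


R_total = 7.48 + 4.99 + 7.81 + 7.58 + 7.52 = 35.38

35.38


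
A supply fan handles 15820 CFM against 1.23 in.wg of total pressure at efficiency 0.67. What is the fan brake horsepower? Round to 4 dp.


BHP = 15820 * 1.23 / (6356 * 0.67) = 4.5693 hp

4.5693 hp


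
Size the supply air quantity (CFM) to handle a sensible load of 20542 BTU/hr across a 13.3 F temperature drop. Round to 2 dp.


CFM = 20542 / (1.08 * 13.3) = 1430.10

1430.10 CFM


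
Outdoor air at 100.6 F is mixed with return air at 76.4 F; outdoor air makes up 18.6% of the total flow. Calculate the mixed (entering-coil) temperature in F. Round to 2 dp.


T_mix = 76.4 + (18.6/100)*(100.6-76.4) = 80.90 F

80.90 F


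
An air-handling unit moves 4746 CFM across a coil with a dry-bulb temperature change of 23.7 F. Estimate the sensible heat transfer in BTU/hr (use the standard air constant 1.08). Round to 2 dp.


Q = 1.08 * 4746 * 23.7 = 121478.62 BTU/hr

121478.62 BTU/hr


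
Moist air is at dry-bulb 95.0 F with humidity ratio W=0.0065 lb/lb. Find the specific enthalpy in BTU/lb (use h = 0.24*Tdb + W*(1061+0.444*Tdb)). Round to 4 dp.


h = 0.24*95.0 + 0.0065*(1061+0.444*95.0) = 29.9707 BTU/lb

29.9707 BTU/lb


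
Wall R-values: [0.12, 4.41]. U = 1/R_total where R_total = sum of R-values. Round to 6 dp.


R_total = 0.12 + 4.41 = 4.53
U = 1/4.53 = 0.220751

0.220751


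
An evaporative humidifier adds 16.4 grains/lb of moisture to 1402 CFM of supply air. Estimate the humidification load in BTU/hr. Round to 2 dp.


Q = 0.68 * 1402 * 16.4 = 15635.10 BTU/hr

15635.10 BTU/hr


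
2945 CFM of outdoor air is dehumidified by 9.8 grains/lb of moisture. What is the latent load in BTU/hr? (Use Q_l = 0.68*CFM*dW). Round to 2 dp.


Q = 0.68 * 2945 * 9.8 = 19625.48 BTU/hr

19625.48 BTU/hr


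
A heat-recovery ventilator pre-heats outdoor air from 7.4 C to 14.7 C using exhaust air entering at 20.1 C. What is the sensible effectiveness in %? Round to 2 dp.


eff = (14.7-7.4)/(20.1-7.4)*100 = 57.48 %

57.48 %


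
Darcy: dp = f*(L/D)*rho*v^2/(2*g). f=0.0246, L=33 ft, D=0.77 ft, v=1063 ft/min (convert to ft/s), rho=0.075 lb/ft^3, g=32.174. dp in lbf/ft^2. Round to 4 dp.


v_fps = 1063/60 = 17.7167 ft/s
dp = 0.0246*(33/0.77)*0.075*17.7167^2/(2*32.174) = 0.3857 lbf/ft^2

0.3857 lbf/ft^2


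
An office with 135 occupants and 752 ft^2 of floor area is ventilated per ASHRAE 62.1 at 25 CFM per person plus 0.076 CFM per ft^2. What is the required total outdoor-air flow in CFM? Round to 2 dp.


Total = 135*25 + 752*0.076 = 3432.15 CFM

3432.15 CFM


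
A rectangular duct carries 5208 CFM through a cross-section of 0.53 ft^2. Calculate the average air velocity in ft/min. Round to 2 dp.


V = 5208 / 0.53 = 9826.42 ft/min

9826.42 ft/min


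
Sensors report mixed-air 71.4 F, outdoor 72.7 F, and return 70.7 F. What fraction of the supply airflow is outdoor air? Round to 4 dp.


frac = (71.4 - 70.7) / (72.7 - 70.7) = 0.3500

0.3500
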